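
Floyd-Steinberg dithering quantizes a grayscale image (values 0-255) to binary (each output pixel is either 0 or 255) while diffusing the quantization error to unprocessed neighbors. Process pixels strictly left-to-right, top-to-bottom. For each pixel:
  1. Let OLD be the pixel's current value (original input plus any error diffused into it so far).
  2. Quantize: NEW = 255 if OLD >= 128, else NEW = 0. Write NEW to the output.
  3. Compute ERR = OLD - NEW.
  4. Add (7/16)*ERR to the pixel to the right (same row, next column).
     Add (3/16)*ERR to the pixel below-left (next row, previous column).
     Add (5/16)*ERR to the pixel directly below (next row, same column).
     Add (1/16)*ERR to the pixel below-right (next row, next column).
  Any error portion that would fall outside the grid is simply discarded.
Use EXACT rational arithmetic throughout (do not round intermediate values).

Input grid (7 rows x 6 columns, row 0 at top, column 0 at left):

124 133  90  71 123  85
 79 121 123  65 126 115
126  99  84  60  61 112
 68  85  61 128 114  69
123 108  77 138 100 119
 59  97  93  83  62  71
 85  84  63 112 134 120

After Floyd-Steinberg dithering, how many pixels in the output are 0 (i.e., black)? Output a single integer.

Answer: 27

Derivation:
(0,0): OLD=124 → NEW=0, ERR=124
(0,1): OLD=749/4 → NEW=255, ERR=-271/4
(0,2): OLD=3863/64 → NEW=0, ERR=3863/64
(0,3): OLD=99745/1024 → NEW=0, ERR=99745/1024
(0,4): OLD=2713447/16384 → NEW=255, ERR=-1464473/16384
(0,5): OLD=12030929/262144 → NEW=0, ERR=12030929/262144
(1,0): OLD=6723/64 → NEW=0, ERR=6723/64
(1,1): OLD=84405/512 → NEW=255, ERR=-46155/512
(1,2): OLD=1907961/16384 → NEW=0, ERR=1907961/16384
(1,3): OLD=8742549/65536 → NEW=255, ERR=-7969131/65536
(1,4): OLD=249816303/4194304 → NEW=0, ERR=249816303/4194304
(1,5): OLD=10053802713/67108864 → NEW=255, ERR=-7058957607/67108864
(2,0): OLD=1162647/8192 → NEW=255, ERR=-926313/8192
(2,1): OLD=13044045/262144 → NEW=0, ERR=13044045/262144
(2,2): OLD=477005799/4194304 → NEW=0, ERR=477005799/4194304
(2,3): OLD=3026668719/33554432 → NEW=0, ERR=3026668719/33554432
(2,4): OLD=98519654605/1073741824 → NEW=0, ERR=98519654605/1073741824
(2,5): OLD=2113019295851/17179869184 → NEW=0, ERR=2113019295851/17179869184
(3,0): OLD=176134727/4194304 → NEW=0, ERR=176134727/4194304
(3,1): OLD=4468732635/33554432 → NEW=255, ERR=-4087647525/33554432
(3,2): OLD=16982734417/268435456 → NEW=0, ERR=16982734417/268435456
(3,3): OLD=3576479262627/17179869184 → NEW=255, ERR=-804387379293/17179869184
(3,4): OLD=20737827188323/137438953472 → NEW=255, ERR=-14309105947037/137438953472
(3,5): OLD=148700150627309/2199023255552 → NEW=0, ERR=148700150627309/2199023255552
(4,0): OLD=60817568681/536870912 → NEW=0, ERR=60817568681/536870912
(4,1): OLD=1150865766261/8589934592 → NEW=255, ERR=-1039567554699/8589934592
(4,2): OLD=7540090411663/274877906944 → NEW=0, ERR=7540090411663/274877906944
(4,3): OLD=526895745431339/4398046511104 → NEW=0, ERR=526895745431339/4398046511104
(4,4): OLD=9121965418924699/70368744177664 → NEW=255, ERR=-8822064346379621/70368744177664
(4,5): OLD=88693400345101405/1125899906842624 → NEW=0, ERR=88693400345101405/1125899906842624
(5,0): OLD=9855601085231/137438953472 → NEW=0, ERR=9855601085231/137438953472
(5,1): OLD=452016984418143/4398046511104 → NEW=0, ERR=452016984418143/4398046511104
(5,2): OLD=5680023990335461/35184372088832 → NEW=255, ERR=-3291990892316699/35184372088832
(5,3): OLD=64977549516257991/1125899906842624 → NEW=0, ERR=64977549516257991/1125899906842624
(5,4): OLD=158366989794630783/2251799813685248 → NEW=0, ERR=158366989794630783/2251799813685248
(5,5): OLD=4271241461275723387/36028797018963968 → NEW=0, ERR=4271241461275723387/36028797018963968
(6,0): OLD=8914290381992829/70368744177664 → NEW=0, ERR=8914290381992829/70368744177664
(6,1): OLD=178431106003919737/1125899906842624 → NEW=255, ERR=-108673370240949383/1125899906842624
(6,2): OLD=39530992049966513/4503599627370496 → NEW=0, ERR=39530992049966513/4503599627370496
(6,3): OLD=10175545571474101469/72057594037927936 → NEW=255, ERR=-8199140908197522211/72057594037927936
(6,4): OLD=152222225563770616333/1152921504606846976 → NEW=255, ERR=-141772758110975362547/1152921504606846976
(6,5): OLD=1985682514647285358907/18446744073709551616 → NEW=0, ERR=1985682514647285358907/18446744073709551616
Output grid:
  Row 0: .#..#.  (4 black, running=4)
  Row 1: .#.#.#  (3 black, running=7)
  Row 2: #.....  (5 black, running=12)
  Row 3: .#.##.  (3 black, running=15)
  Row 4: .#..#.  (4 black, running=19)
  Row 5: ..#...  (5 black, running=24)
  Row 6: .#.##.  (3 black, running=27)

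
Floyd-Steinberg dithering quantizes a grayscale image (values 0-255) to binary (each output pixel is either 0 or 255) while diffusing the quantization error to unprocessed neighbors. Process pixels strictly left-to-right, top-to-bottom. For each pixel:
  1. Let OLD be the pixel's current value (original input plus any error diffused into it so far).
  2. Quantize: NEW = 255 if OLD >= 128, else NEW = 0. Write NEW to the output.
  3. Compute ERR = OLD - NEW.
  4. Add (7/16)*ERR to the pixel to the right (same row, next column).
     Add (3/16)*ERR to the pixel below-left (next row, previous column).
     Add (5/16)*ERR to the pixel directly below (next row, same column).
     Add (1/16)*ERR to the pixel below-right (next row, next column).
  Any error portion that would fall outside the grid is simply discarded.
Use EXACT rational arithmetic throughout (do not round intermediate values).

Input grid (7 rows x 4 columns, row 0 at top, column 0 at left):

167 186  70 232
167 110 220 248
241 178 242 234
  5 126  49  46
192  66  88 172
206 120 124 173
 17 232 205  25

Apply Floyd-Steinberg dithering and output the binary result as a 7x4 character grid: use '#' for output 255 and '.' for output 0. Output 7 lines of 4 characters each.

(0,0): OLD=167 → NEW=255, ERR=-88
(0,1): OLD=295/2 → NEW=255, ERR=-215/2
(0,2): OLD=735/32 → NEW=0, ERR=735/32
(0,3): OLD=123929/512 → NEW=255, ERR=-6631/512
(1,0): OLD=3819/32 → NEW=0, ERR=3819/32
(1,1): OLD=32621/256 → NEW=0, ERR=32621/256
(1,2): OLD=2242801/8192 → NEW=255, ERR=153841/8192
(1,3): OLD=33240423/131072 → NEW=255, ERR=-182937/131072
(2,0): OLD=1237759/4096 → NEW=255, ERR=193279/4096
(2,1): OLD=32695269/131072 → NEW=255, ERR=-728091/131072
(2,2): OLD=66359321/262144 → NEW=255, ERR=-487399/262144
(2,3): OLD=981148885/4194304 → NEW=255, ERR=-88398635/4194304
(3,0): OLD=39226127/2097152 → NEW=0, ERR=39226127/2097152
(3,1): OLD=4531455313/33554432 → NEW=255, ERR=-4024924847/33554432
(3,2): OLD=-4487693137/536870912 → NEW=0, ERR=-4487693137/536870912
(3,3): OLD=306149819721/8589934592 → NEW=0, ERR=306149819721/8589934592
(4,0): OLD=94142530723/536870912 → NEW=255, ERR=-42759551837/536870912
(4,1): OLD=-28898179223/4294967296 → NEW=0, ERR=-28898179223/4294967296
(4,2): OLD=11219106643785/137438953472 → NEW=0, ERR=11219106643785/137438953472
(4,3): OLD=480108882596047/2199023255552 → NEW=255, ERR=-80642047569713/2199023255552
(5,0): OLD=12359135596467/68719476736 → NEW=255, ERR=-5164330971213/68719476736
(5,1): OLD=209669323054661/2199023255552 → NEW=0, ERR=209669323054661/2199023255552
(5,2): OLD=202229810044665/1099511627776 → NEW=255, ERR=-78145655038215/1099511627776
(5,3): OLD=4769152669284921/35184372088832 → NEW=255, ERR=-4202862213367239/35184372088832
(6,0): OLD=400849339280047/35184372088832 → NEW=0, ERR=400849339280047/35184372088832
(6,1): OLD=140037760072147897/562949953421312 → NEW=255, ERR=-3514478050286663/562949953421312
(6,2): OLD=1473759584432432063/9007199254740992 → NEW=255, ERR=-823076225526520897/9007199254740992
(6,3): OLD=-8178486715972372679/144115188075855872 → NEW=0, ERR=-8178486715972372679/144115188075855872
Row 0: ##.#
Row 1: ..##
Row 2: ####
Row 3: .#..
Row 4: #..#
Row 5: #.##
Row 6: .##.

Answer: ##.#
..##
####
.#..
#..#
#.##
.##.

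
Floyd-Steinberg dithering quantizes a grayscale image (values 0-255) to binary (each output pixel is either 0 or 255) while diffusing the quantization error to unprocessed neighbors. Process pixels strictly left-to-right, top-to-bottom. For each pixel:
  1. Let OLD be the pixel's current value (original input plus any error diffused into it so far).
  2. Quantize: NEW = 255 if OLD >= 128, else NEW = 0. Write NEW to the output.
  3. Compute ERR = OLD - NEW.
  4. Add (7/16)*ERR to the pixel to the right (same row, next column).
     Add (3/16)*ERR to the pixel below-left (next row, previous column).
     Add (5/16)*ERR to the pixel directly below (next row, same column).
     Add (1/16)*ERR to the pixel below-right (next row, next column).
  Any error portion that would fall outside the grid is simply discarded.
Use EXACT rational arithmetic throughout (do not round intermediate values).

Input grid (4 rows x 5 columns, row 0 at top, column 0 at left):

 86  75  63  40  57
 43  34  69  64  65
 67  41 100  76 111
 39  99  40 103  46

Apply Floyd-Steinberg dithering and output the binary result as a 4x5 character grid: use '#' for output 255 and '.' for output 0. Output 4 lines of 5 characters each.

Answer: .....
.#.#.
....#
.#.#.

Derivation:
(0,0): OLD=86 → NEW=0, ERR=86
(0,1): OLD=901/8 → NEW=0, ERR=901/8
(0,2): OLD=14371/128 → NEW=0, ERR=14371/128
(0,3): OLD=182517/2048 → NEW=0, ERR=182517/2048
(0,4): OLD=3145395/32768 → NEW=0, ERR=3145395/32768
(1,0): OLD=11647/128 → NEW=0, ERR=11647/128
(1,1): OLD=138681/1024 → NEW=255, ERR=-122439/1024
(1,2): OLD=2474733/32768 → NEW=0, ERR=2474733/32768
(1,3): OLD=19648521/131072 → NEW=255, ERR=-13774839/131072
(1,4): OLD=114479995/2097152 → NEW=0, ERR=114479995/2097152
(2,0): OLD=1196291/16384 → NEW=0, ERR=1196291/16384
(2,1): OLD=29059473/524288 → NEW=0, ERR=29059473/524288
(2,2): OLD=1012268915/8388608 → NEW=0, ERR=1012268915/8388608
(2,3): OLD=14885772841/134217728 → NEW=0, ERR=14885772841/134217728
(2,4): OLD=365099258079/2147483648 → NEW=255, ERR=-182509072161/2147483648
(3,0): OLD=605740691/8388608 → NEW=0, ERR=605740691/8388608
(3,1): OLD=11750902743/67108864 → NEW=255, ERR=-5361857577/67108864
(3,2): OLD=143911396653/2147483648 → NEW=0, ERR=143911396653/2147483648
(3,3): OLD=681113535189/4294967296 → NEW=255, ERR=-414103125291/4294967296
(3,4): OLD=-1086371937879/68719476736 → NEW=0, ERR=-1086371937879/68719476736
Row 0: .....
Row 1: .#.#.
Row 2: ....#
Row 3: .#.#.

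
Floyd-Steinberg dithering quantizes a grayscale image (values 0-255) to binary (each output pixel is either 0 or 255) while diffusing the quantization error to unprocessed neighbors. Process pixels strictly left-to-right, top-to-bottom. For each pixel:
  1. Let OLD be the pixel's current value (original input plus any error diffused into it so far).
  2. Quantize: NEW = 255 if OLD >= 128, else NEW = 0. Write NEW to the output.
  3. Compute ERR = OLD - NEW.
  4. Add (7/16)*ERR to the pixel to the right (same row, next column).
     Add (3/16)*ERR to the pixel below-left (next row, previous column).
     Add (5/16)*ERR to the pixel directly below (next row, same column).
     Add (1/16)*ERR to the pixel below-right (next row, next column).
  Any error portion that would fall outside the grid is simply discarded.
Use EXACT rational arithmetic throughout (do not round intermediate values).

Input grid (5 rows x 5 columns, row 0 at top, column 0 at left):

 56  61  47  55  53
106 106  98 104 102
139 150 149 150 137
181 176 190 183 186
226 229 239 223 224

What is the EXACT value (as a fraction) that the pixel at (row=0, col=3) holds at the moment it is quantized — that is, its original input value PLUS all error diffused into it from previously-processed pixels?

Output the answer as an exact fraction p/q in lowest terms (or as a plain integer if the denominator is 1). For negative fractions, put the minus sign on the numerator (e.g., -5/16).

Answer: 47067/512

Derivation:
(0,0): OLD=56 → NEW=0, ERR=56
(0,1): OLD=171/2 → NEW=0, ERR=171/2
(0,2): OLD=2701/32 → NEW=0, ERR=2701/32
(0,3): OLD=47067/512 → NEW=0, ERR=47067/512
Target (0,3): original=55, with diffused error = 47067/512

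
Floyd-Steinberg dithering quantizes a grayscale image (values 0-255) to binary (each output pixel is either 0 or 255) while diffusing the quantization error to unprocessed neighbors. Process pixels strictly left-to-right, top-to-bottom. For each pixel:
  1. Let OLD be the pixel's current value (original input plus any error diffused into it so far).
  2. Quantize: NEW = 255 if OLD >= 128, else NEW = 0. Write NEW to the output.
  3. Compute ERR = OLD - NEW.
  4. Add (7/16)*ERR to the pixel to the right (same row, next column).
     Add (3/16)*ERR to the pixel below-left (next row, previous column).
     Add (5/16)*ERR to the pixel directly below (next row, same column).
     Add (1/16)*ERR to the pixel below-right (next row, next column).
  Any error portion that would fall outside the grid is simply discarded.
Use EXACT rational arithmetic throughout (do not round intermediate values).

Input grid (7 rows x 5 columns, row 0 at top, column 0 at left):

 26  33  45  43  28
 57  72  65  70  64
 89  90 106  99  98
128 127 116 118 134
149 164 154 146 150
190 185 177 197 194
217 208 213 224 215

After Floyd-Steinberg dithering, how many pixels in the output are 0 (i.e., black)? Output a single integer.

(0,0): OLD=26 → NEW=0, ERR=26
(0,1): OLD=355/8 → NEW=0, ERR=355/8
(0,2): OLD=8245/128 → NEW=0, ERR=8245/128
(0,3): OLD=145779/2048 → NEW=0, ERR=145779/2048
(0,4): OLD=1937957/32768 → NEW=0, ERR=1937957/32768
(1,0): OLD=9401/128 → NEW=0, ERR=9401/128
(1,1): OLD=134863/1024 → NEW=255, ERR=-126257/1024
(1,2): OLD=1550139/32768 → NEW=0, ERR=1550139/32768
(1,3): OLD=16784511/131072 → NEW=255, ERR=-16638849/131072
(1,4): OLD=65834781/2097152 → NEW=0, ERR=65834781/2097152
(2,0): OLD=1455445/16384 → NEW=0, ERR=1455445/16384
(2,1): OLD=54418103/524288 → NEW=0, ERR=54418103/524288
(2,2): OLD=1129820517/8388608 → NEW=255, ERR=-1009274523/8388608
(2,3): OLD=2085054687/134217728 → NEW=0, ERR=2085054687/134217728
(2,4): OLD=229077728857/2147483648 → NEW=0, ERR=229077728857/2147483648
(3,0): OLD=1469867333/8388608 → NEW=255, ERR=-669227707/8388608
(3,1): OLD=7215935009/67108864 → NEW=0, ERR=7215935009/67108864
(3,2): OLD=289575429883/2147483648 → NEW=255, ERR=-258032900357/2147483648
(3,3): OLD=355485263571/4294967296 → NEW=0, ERR=355485263571/4294967296
(3,4): OLD=14054305766175/68719476736 → NEW=255, ERR=-3469160801505/68719476736
(4,0): OLD=154866228523/1073741824 → NEW=255, ERR=-118937936597/1073741824
(4,1): OLD=4178994587371/34359738368 → NEW=0, ERR=4178994587371/34359738368
(4,2): OLD=105498930472101/549755813888 → NEW=255, ERR=-34688802069339/549755813888
(4,3): OLD=1119602253714923/8796093022208 → NEW=0, ERR=1119602253714923/8796093022208
(4,4): OLD=27455609936133869/140737488355328 → NEW=255, ERR=-8432449594474771/140737488355328
(5,0): OLD=97960518545313/549755813888 → NEW=255, ERR=-42227213996127/549755813888
(5,1): OLD=750521824189795/4398046511104 → NEW=255, ERR=-370980036141725/4398046511104
(5,2): OLD=21370340142873531/140737488355328 → NEW=255, ERR=-14517719387735109/140737488355328
(5,3): OLD=99342756441466709/562949953421312 → NEW=255, ERR=-44209481680967851/562949953421312
(5,4): OLD=1340935836001237143/9007199254740992 → NEW=255, ERR=-955899973957715817/9007199254740992
(6,0): OLD=12467988818282833/70368744177664 → NEW=255, ERR=-5476040947021487/70368744177664
(6,1): OLD=277989657259340927/2251799813685248 → NEW=0, ERR=277989657259340927/2251799813685248
(6,2): OLD=7738188256159725541/36028797018963968 → NEW=255, ERR=-1449154983676086299/36028797018963968
(6,3): OLD=89648753641571767191/576460752303423488 → NEW=255, ERR=-57348738195801222249/576460752303423488
(6,4): OLD=1230425319645388102113/9223372036854775808 → NEW=255, ERR=-1121534549752579728927/9223372036854775808
Output grid:
  Row 0: .....  (5 black, running=5)
  Row 1: .#.#.  (3 black, running=8)
  Row 2: ..#..  (4 black, running=12)
  Row 3: #.#.#  (2 black, running=14)
  Row 4: #.#.#  (2 black, running=16)
  Row 5: #####  (0 black, running=16)
  Row 6: #.###  (1 black, running=17)

Answer: 17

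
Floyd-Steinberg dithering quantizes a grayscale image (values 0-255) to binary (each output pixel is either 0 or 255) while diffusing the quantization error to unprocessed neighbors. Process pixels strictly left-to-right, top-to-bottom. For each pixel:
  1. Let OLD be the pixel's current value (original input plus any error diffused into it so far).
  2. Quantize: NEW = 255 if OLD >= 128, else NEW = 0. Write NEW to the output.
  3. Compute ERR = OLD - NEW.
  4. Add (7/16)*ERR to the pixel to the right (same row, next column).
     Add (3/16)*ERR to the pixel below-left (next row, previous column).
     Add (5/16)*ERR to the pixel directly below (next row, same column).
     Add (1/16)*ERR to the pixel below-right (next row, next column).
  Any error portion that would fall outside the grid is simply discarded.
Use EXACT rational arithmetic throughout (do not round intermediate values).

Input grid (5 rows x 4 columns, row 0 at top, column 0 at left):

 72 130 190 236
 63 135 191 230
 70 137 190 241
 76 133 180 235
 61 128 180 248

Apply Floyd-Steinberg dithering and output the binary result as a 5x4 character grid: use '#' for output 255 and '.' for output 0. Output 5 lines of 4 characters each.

(0,0): OLD=72 → NEW=0, ERR=72
(0,1): OLD=323/2 → NEW=255, ERR=-187/2
(0,2): OLD=4771/32 → NEW=255, ERR=-3389/32
(0,3): OLD=97109/512 → NEW=255, ERR=-33451/512
(1,0): OLD=2175/32 → NEW=0, ERR=2175/32
(1,1): OLD=30761/256 → NEW=0, ERR=30761/256
(1,2): OLD=1575981/8192 → NEW=255, ERR=-512979/8192
(1,3): OLD=23012043/131072 → NEW=255, ERR=-10411317/131072
(2,0): OLD=466003/4096 → NEW=0, ERR=466003/4096
(2,1): OLD=28420529/131072 → NEW=255, ERR=-5002831/131072
(2,2): OLD=38364553/262144 → NEW=255, ERR=-28482167/262144
(2,3): OLD=690923597/4194304 → NEW=255, ERR=-378623923/4194304
(3,0): OLD=218935539/2097152 → NEW=0, ERR=218935539/2097152
(3,1): OLD=5150083277/33554432 → NEW=255, ERR=-3406296883/33554432
(3,2): OLD=44196400211/536870912 → NEW=0, ERR=44196400211/536870912
(3,3): OLD=2027358641861/8589934592 → NEW=255, ERR=-163074679099/8589934592
(4,0): OLD=40045078103/536870912 → NEW=0, ERR=40045078103/536870912
(4,1): OLD=647980061237/4294967296 → NEW=255, ERR=-447236599243/4294967296
(4,2): OLD=20652175213093/137438953472 → NEW=255, ERR=-14394757922267/137438953472
(4,3): OLD=442862766047123/2199023255552 → NEW=255, ERR=-117888164118637/2199023255552
Row 0: .###
Row 1: ..##
Row 2: .###
Row 3: .#.#
Row 4: .###

Answer: .###
..##
.###
.#.#
.###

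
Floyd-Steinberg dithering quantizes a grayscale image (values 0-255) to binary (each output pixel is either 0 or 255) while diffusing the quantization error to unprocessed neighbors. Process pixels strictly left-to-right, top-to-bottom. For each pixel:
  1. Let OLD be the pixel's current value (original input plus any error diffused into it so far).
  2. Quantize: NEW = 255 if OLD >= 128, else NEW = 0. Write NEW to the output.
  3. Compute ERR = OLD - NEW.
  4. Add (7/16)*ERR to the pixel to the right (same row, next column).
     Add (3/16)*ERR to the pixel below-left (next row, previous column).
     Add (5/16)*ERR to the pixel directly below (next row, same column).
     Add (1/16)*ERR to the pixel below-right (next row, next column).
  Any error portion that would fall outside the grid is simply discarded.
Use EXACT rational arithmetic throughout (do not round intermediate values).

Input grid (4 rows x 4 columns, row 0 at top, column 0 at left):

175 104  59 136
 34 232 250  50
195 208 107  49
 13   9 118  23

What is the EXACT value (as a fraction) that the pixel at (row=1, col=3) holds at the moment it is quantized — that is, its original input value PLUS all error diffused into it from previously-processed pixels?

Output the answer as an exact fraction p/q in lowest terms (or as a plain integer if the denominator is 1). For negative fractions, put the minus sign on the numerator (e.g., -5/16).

Answer: 2602955/65536

Derivation:
(0,0): OLD=175 → NEW=255, ERR=-80
(0,1): OLD=69 → NEW=0, ERR=69
(0,2): OLD=1427/16 → NEW=0, ERR=1427/16
(0,3): OLD=44805/256 → NEW=255, ERR=-20475/256
(1,0): OLD=351/16 → NEW=0, ERR=351/16
(1,1): OLD=35185/128 → NEW=255, ERR=2545/128
(1,2): OLD=1130029/4096 → NEW=255, ERR=85549/4096
(1,3): OLD=2602955/65536 → NEW=0, ERR=2602955/65536
Target (1,3): original=50, with diffused error = 2602955/65536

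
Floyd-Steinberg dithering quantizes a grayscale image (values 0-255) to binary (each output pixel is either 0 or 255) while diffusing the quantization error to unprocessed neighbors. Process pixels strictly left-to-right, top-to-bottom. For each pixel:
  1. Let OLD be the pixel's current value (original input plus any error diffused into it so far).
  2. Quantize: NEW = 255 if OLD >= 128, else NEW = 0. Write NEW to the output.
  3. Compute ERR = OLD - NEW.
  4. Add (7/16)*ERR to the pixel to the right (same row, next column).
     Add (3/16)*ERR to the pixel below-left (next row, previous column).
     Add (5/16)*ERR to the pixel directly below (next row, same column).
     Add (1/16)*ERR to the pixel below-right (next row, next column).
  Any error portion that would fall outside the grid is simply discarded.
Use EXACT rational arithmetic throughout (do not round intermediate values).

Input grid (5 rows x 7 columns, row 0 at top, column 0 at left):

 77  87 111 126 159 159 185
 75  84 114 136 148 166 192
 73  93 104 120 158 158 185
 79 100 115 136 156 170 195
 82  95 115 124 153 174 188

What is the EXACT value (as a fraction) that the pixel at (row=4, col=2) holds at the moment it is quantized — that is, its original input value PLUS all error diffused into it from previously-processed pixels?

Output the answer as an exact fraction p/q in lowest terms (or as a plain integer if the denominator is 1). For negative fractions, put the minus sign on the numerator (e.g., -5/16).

(0,0): OLD=77 → NEW=0, ERR=77
(0,1): OLD=1931/16 → NEW=0, ERR=1931/16
(0,2): OLD=41933/256 → NEW=255, ERR=-23347/256
(0,3): OLD=352667/4096 → NEW=0, ERR=352667/4096
(0,4): OLD=12888893/65536 → NEW=255, ERR=-3822787/65536
(0,5): OLD=139964075/1048576 → NEW=255, ERR=-127422805/1048576
(0,6): OLD=2211825325/16777216 → NEW=255, ERR=-2066364755/16777216
(1,0): OLD=31153/256 → NEW=0, ERR=31153/256
(1,1): OLD=333143/2048 → NEW=255, ERR=-189097/2048
(1,2): OLD=4508323/65536 → NEW=0, ERR=4508323/65536
(1,3): OLD=46233191/262144 → NEW=255, ERR=-20613529/262144
(1,4): OLD=1308040533/16777216 → NEW=0, ERR=1308040533/16777216
(1,5): OLD=18172508645/134217728 → NEW=255, ERR=-16053011995/134217728
(1,6): OLD=200981067211/2147483648 → NEW=0, ERR=200981067211/2147483648
(2,0): OLD=3070893/32768 → NEW=0, ERR=3070893/32768
(2,1): OLD=131754687/1048576 → NEW=0, ERR=131754687/1048576
(2,2): OLD=2683599101/16777216 → NEW=255, ERR=-1594590979/16777216
(2,3): OLD=9766020437/134217728 → NEW=0, ERR=9766020437/134217728
(2,4): OLD=200636508965/1073741824 → NEW=255, ERR=-73167656155/1073741824
(2,5): OLD=3890622906231/34359738368 → NEW=0, ERR=3890622906231/34359738368
(2,6): OLD=140908100219057/549755813888 → NEW=255, ERR=720367677617/549755813888
(3,0): OLD=2212007005/16777216 → NEW=255, ERR=-2066183075/16777216
(3,1): OLD=9854581657/134217728 → NEW=0, ERR=9854581657/134217728
(3,2): OLD=149160856603/1073741824 → NEW=255, ERR=-124643308517/1073741824
(3,3): OLD=383260768941/4294967296 → NEW=0, ERR=383260768941/4294967296
(3,4): OLD=109689654992989/549755813888 → NEW=255, ERR=-30498077548451/549755813888
(3,5): OLD=778899183258087/4398046511104 → NEW=255, ERR=-342602677073433/4398046511104
(3,6): OLD=11850500814232697/70368744177664 → NEW=255, ERR=-6093528951071623/70368744177664
(4,0): OLD=123010081107/2147483648 → NEW=0, ERR=123010081107/2147483648
(4,1): OLD=3901280960567/34359738368 → NEW=0, ERR=3901280960567/34359738368
(4,2): OLD=82308987317145/549755813888 → NEW=255, ERR=-57878745224295/549755813888
Target (4,2): original=115, with diffused error = 82308987317145/549755813888

Answer: 82308987317145/549755813888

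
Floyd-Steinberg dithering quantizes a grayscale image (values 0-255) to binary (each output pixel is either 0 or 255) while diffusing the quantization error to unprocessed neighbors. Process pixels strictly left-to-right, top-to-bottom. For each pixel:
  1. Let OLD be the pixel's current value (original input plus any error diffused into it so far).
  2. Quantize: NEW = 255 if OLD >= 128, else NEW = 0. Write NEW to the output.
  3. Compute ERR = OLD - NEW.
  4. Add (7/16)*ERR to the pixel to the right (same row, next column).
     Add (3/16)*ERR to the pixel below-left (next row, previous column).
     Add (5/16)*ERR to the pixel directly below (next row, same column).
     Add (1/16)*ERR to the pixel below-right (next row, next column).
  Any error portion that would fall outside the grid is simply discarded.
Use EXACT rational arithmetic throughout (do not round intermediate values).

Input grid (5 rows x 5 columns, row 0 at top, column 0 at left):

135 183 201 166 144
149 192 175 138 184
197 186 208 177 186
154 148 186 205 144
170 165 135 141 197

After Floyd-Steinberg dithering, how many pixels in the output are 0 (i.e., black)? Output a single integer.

Answer: 8

Derivation:
(0,0): OLD=135 → NEW=255, ERR=-120
(0,1): OLD=261/2 → NEW=255, ERR=-249/2
(0,2): OLD=4689/32 → NEW=255, ERR=-3471/32
(0,3): OLD=60695/512 → NEW=0, ERR=60695/512
(0,4): OLD=1604513/8192 → NEW=255, ERR=-484447/8192
(1,0): OLD=2821/32 → NEW=0, ERR=2821/32
(1,1): OLD=41939/256 → NEW=255, ERR=-23341/256
(1,2): OLD=947487/8192 → NEW=0, ERR=947487/8192
(1,3): OLD=6808507/32768 → NEW=255, ERR=-1547333/32768
(1,4): OLD=79833201/524288 → NEW=255, ERR=-53860239/524288
(2,0): OLD=849729/4096 → NEW=255, ERR=-194751/4096
(2,1): OLD=21482955/131072 → NEW=255, ERR=-11940405/131072
(2,2): OLD=397905153/2097152 → NEW=255, ERR=-136868607/2097152
(2,3): OLD=4082141459/33554432 → NEW=0, ERR=4082141459/33554432
(2,4): OLD=109613234373/536870912 → NEW=255, ERR=-27288848187/536870912
(3,0): OLD=255980033/2097152 → NEW=0, ERR=255980033/2097152
(3,1): OLD=2646182717/16777216 → NEW=255, ERR=-1632007363/16777216
(3,2): OLD=75250078687/536870912 → NEW=255, ERR=-61652003873/536870912
(3,3): OLD=192379871627/1073741824 → NEW=255, ERR=-81424293493/1073741824
(3,4): OLD=1761671152863/17179869184 → NEW=0, ERR=1761671152863/17179869184
(4,0): OLD=50977206751/268435456 → NEW=255, ERR=-17473834529/268435456
(4,1): OLD=792159223023/8589934592 → NEW=0, ERR=792159223023/8589934592
(4,2): OLD=16377442156353/137438953472 → NEW=0, ERR=16377442156353/137438953472
(4,3): OLD=399090020969007/2199023255552 → NEW=255, ERR=-161660909196753/2199023255552
(4,4): OLD=6760407521881289/35184372088832 → NEW=255, ERR=-2211607360770871/35184372088832
Output grid:
  Row 0: ###.#  (1 black, running=1)
  Row 1: .#.##  (2 black, running=3)
  Row 2: ###.#  (1 black, running=4)
  Row 3: .###.  (2 black, running=6)
  Row 4: #..##  (2 black, running=8)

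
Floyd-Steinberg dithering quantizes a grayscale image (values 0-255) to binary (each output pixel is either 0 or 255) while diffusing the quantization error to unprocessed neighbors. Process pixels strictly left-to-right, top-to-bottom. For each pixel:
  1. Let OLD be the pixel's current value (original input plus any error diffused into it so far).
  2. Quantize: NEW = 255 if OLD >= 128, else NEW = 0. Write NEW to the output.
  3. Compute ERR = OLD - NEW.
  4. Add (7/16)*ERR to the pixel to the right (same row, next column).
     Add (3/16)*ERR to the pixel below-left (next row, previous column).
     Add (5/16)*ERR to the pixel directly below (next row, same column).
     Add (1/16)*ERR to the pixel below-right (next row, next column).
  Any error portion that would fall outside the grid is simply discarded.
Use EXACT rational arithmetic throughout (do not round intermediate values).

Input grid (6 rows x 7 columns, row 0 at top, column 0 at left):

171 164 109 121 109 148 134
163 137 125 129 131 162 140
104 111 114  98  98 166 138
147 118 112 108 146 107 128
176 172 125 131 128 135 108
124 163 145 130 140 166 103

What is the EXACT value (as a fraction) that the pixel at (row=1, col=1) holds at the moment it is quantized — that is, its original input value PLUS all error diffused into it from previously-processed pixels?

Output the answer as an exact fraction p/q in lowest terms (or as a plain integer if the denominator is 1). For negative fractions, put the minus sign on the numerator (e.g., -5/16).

(0,0): OLD=171 → NEW=255, ERR=-84
(0,1): OLD=509/4 → NEW=0, ERR=509/4
(0,2): OLD=10539/64 → NEW=255, ERR=-5781/64
(0,3): OLD=83437/1024 → NEW=0, ERR=83437/1024
(0,4): OLD=2369915/16384 → NEW=255, ERR=-1808005/16384
(0,5): OLD=26141277/262144 → NEW=0, ERR=26141277/262144
(0,6): OLD=745025675/4194304 → NEW=255, ERR=-324521845/4194304
(1,0): OLD=10279/64 → NEW=255, ERR=-6041/64
(1,1): OLD=58001/512 → NEW=0, ERR=58001/512
Target (1,1): original=137, with diffused error = 58001/512

Answer: 58001/512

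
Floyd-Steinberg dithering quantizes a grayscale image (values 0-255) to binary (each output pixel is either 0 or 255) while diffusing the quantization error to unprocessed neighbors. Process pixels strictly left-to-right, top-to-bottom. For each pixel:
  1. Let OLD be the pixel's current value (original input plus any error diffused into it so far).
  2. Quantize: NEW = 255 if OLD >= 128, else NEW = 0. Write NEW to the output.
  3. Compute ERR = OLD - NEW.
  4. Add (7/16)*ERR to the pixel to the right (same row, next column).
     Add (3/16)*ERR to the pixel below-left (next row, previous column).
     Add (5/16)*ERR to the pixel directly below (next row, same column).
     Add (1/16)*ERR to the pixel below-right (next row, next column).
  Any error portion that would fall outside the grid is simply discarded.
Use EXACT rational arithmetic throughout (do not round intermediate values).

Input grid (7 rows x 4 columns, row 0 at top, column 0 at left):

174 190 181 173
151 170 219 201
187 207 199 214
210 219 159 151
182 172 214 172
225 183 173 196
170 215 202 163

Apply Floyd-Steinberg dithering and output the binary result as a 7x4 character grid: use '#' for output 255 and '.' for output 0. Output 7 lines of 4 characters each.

(0,0): OLD=174 → NEW=255, ERR=-81
(0,1): OLD=2473/16 → NEW=255, ERR=-1607/16
(0,2): OLD=35087/256 → NEW=255, ERR=-30193/256
(0,3): OLD=497257/4096 → NEW=0, ERR=497257/4096
(1,0): OLD=27355/256 → NEW=0, ERR=27355/256
(1,1): OLD=323965/2048 → NEW=255, ERR=-198275/2048
(1,2): OLD=10241473/65536 → NEW=255, ERR=-6470207/65536
(1,3): OLD=197523479/1048576 → NEW=255, ERR=-69863401/1048576
(2,0): OLD=6626991/32768 → NEW=255, ERR=-1728849/32768
(2,1): OLD=148719605/1048576 → NEW=255, ERR=-118667275/1048576
(2,2): OLD=209908937/2097152 → NEW=0, ERR=209908937/2097152
(2,3): OLD=7744330373/33554432 → NEW=255, ERR=-812049787/33554432
(3,0): OLD=2890597695/16777216 → NEW=255, ERR=-1387592385/16777216
(3,1): OLD=43733479969/268435456 → NEW=255, ERR=-24717561311/268435456
(3,2): OLD=594350573279/4294967296 → NEW=255, ERR=-500866087201/4294967296
(3,3): OLD=6780760016025/68719476736 → NEW=0, ERR=6780760016025/68719476736
(4,0): OLD=596523973139/4294967296 → NEW=255, ERR=-498692687341/4294967296
(4,1): OLD=2246837185081/34359738368 → NEW=0, ERR=2246837185081/34359738368
(4,2): OLD=240696506311577/1099511627776 → NEW=255, ERR=-39678958771303/1099511627776
(4,3): OLD=3162342371198975/17592186044416 → NEW=255, ERR=-1323665070127105/17592186044416
(5,0): OLD=110487862186403/549755813888 → NEW=255, ERR=-29699870355037/549755813888
(5,1): OLD=2916363606497365/17592186044416 → NEW=255, ERR=-1569643834828715/17592186044416
(5,2): OLD=991022901681825/8796093022208 → NEW=0, ERR=991022901681825/8796093022208
(5,3): OLD=61790227367857753/281474976710656 → NEW=255, ERR=-9985891693359527/281474976710656
(6,0): OLD=38389835279519455/281474976710656 → NEW=255, ERR=-33386283781697825/281474976710656
(6,1): OLD=688930291566150921/4503599627370496 → NEW=255, ERR=-459487613413325559/4503599627370496
(6,2): OLD=12995087707076227823/72057594037927936 → NEW=255, ERR=-5379598772595395857/72057594037927936
(6,3): OLD=145605532085825601929/1152921504606846976 → NEW=0, ERR=145605532085825601929/1152921504606846976
Row 0: ###.
Row 1: .###
Row 2: ##.#
Row 3: ###.
Row 4: #.##
Row 5: ##.#
Row 6: ###.

Answer: ###.
.###
##.#
###.
#.##
##.#
###.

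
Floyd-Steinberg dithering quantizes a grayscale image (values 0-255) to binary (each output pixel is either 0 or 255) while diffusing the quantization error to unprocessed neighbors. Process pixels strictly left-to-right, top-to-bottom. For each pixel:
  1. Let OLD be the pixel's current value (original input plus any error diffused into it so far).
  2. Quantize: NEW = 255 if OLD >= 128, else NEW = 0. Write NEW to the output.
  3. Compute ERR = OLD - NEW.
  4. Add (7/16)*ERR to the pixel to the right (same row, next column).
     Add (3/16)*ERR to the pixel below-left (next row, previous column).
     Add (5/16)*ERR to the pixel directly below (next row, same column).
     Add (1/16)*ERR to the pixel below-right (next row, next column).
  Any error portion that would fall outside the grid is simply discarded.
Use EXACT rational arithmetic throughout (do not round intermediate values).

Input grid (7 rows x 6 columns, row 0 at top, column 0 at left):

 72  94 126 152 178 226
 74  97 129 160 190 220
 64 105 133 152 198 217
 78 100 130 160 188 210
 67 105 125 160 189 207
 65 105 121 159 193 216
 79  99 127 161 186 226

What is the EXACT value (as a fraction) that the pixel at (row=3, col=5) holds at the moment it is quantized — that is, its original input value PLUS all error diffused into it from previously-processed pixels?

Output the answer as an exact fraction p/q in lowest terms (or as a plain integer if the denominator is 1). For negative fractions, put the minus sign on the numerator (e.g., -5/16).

Answer: 206753706570463/1099511627776

Derivation:
(0,0): OLD=72 → NEW=0, ERR=72
(0,1): OLD=251/2 → NEW=0, ERR=251/2
(0,2): OLD=5789/32 → NEW=255, ERR=-2371/32
(0,3): OLD=61227/512 → NEW=0, ERR=61227/512
(0,4): OLD=1886765/8192 → NEW=255, ERR=-202195/8192
(0,5): OLD=28206907/131072 → NEW=255, ERR=-5216453/131072
(1,0): OLD=3841/32 → NEW=0, ERR=3841/32
(1,1): OLD=45911/256 → NEW=255, ERR=-19369/256
(1,2): OLD=843859/8192 → NEW=0, ERR=843859/8192
(1,3): OLD=7640783/32768 → NEW=255, ERR=-715057/32768
(1,4): OLD=362286437/2097152 → NEW=255, ERR=-172487323/2097152
(1,5): OLD=5705485619/33554432 → NEW=255, ERR=-2850894541/33554432
(2,0): OLD=357677/4096 → NEW=0, ERR=357677/4096
(2,1): OLD=19185871/131072 → NEW=255, ERR=-14237489/131072
(2,2): OLD=228269901/2097152 → NEW=0, ERR=228269901/2097152
(2,3): OLD=3083955333/16777216 → NEW=255, ERR=-1194234747/16777216
(2,4): OLD=66497266287/536870912 → NEW=0, ERR=66497266287/536870912
(2,5): OLD=2057268352505/8589934592 → NEW=255, ERR=-133164968455/8589934592
(3,0): OLD=178093709/2097152 → NEW=0, ERR=178093709/2097152
(3,1): OLD=2165520185/16777216 → NEW=255, ERR=-2112669895/16777216
(3,2): OLD=11916806611/134217728 → NEW=0, ERR=11916806611/134217728
(3,3): OLD=1774911453825/8589934592 → NEW=255, ERR=-415521867135/8589934592
(3,4): OLD=13619354194961/68719476736 → NEW=255, ERR=-3904112372719/68719476736
(3,5): OLD=206753706570463/1099511627776 → NEW=255, ERR=-73621758512417/1099511627776
Target (3,5): original=210, with diffused error = 206753706570463/1099511627776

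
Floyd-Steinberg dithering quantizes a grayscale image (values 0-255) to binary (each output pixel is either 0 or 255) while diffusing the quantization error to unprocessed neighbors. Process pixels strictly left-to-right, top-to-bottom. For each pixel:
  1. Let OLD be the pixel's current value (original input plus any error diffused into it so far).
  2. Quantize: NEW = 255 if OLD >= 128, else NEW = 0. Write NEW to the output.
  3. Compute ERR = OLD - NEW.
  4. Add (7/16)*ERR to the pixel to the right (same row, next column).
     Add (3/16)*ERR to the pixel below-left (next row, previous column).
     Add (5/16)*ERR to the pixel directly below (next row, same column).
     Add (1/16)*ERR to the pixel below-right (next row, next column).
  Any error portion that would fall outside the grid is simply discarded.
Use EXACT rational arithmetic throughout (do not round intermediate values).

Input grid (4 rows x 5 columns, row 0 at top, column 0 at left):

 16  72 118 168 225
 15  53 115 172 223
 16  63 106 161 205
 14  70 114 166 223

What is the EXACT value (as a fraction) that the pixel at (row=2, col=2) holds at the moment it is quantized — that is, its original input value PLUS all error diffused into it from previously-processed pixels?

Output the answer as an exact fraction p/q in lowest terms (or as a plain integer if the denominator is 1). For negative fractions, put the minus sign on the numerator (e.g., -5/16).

Answer: 100120009/1048576

Derivation:
(0,0): OLD=16 → NEW=0, ERR=16
(0,1): OLD=79 → NEW=0, ERR=79
(0,2): OLD=2441/16 → NEW=255, ERR=-1639/16
(0,3): OLD=31535/256 → NEW=0, ERR=31535/256
(0,4): OLD=1142345/4096 → NEW=255, ERR=97865/4096
(1,0): OLD=557/16 → NEW=0, ERR=557/16
(1,1): OLD=9563/128 → NEW=0, ERR=9563/128
(1,2): OLD=588631/4096 → NEW=255, ERR=-455849/4096
(1,3): OLD=2619515/16384 → NEW=255, ERR=-1558405/16384
(1,4): OLD=51524817/262144 → NEW=255, ERR=-15321903/262144
(2,0): OLD=83737/2048 → NEW=0, ERR=83737/2048
(2,1): OLD=5606211/65536 → NEW=0, ERR=5606211/65536
(2,2): OLD=100120009/1048576 → NEW=0, ERR=100120009/1048576
Target (2,2): original=106, with diffused error = 100120009/1048576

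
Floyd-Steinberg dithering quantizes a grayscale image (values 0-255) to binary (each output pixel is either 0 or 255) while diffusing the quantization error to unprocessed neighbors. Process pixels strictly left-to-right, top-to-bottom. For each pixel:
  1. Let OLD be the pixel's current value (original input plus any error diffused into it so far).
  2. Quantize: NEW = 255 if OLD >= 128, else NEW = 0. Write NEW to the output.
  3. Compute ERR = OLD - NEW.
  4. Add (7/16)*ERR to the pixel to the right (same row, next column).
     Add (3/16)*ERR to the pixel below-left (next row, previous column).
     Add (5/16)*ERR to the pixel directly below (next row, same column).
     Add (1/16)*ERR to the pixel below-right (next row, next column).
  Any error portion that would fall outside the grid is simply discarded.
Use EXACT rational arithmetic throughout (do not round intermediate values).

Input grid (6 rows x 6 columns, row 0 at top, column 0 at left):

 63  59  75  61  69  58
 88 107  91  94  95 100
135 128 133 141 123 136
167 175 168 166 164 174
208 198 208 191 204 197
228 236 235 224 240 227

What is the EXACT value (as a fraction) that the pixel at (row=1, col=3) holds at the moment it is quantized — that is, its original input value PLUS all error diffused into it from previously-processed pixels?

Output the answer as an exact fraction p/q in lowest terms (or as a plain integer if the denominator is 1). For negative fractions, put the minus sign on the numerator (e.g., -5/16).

(0,0): OLD=63 → NEW=0, ERR=63
(0,1): OLD=1385/16 → NEW=0, ERR=1385/16
(0,2): OLD=28895/256 → NEW=0, ERR=28895/256
(0,3): OLD=452121/4096 → NEW=0, ERR=452121/4096
(0,4): OLD=7686831/65536 → NEW=0, ERR=7686831/65536
(0,5): OLD=114625225/1048576 → NEW=0, ERR=114625225/1048576
(1,0): OLD=31723/256 → NEW=0, ERR=31723/256
(1,1): OLD=436973/2048 → NEW=255, ERR=-85267/2048
(1,2): OLD=8792561/65536 → NEW=255, ERR=-7919119/65536
(1,3): OLD=27439901/262144 → NEW=0, ERR=27439901/262144
Target (1,3): original=94, with diffused error = 27439901/262144

Answer: 27439901/262144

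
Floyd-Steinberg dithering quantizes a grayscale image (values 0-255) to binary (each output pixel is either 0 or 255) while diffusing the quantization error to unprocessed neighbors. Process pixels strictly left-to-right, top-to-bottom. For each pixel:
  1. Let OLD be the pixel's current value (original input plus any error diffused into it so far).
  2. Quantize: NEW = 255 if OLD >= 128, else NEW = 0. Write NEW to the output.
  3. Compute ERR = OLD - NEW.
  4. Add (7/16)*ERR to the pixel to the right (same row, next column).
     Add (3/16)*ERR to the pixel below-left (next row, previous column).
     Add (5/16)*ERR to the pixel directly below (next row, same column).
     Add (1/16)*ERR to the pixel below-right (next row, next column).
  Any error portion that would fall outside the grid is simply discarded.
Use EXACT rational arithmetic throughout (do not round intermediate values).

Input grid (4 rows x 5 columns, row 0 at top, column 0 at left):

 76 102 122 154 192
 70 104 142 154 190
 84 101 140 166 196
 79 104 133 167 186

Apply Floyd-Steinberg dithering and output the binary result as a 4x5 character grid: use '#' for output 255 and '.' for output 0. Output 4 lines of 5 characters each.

Answer: .#.##
..#.#
.#.##
.#.##

Derivation:
(0,0): OLD=76 → NEW=0, ERR=76
(0,1): OLD=541/4 → NEW=255, ERR=-479/4
(0,2): OLD=4455/64 → NEW=0, ERR=4455/64
(0,3): OLD=188881/1024 → NEW=255, ERR=-72239/1024
(0,4): OLD=2640055/16384 → NEW=255, ERR=-1537865/16384
(1,0): OLD=4563/64 → NEW=0, ERR=4563/64
(1,1): OLD=59173/512 → NEW=0, ERR=59173/512
(1,2): OLD=3172009/16384 → NEW=255, ERR=-1005911/16384
(1,3): OLD=6019141/65536 → NEW=0, ERR=6019141/65536
(1,4): OLD=205982831/1048576 → NEW=255, ERR=-61404049/1048576
(2,0): OLD=1048167/8192 → NEW=0, ERR=1048167/8192
(2,1): OLD=48768957/262144 → NEW=255, ERR=-18077763/262144
(2,2): OLD=482711607/4194304 → NEW=0, ERR=482711607/4194304
(2,3): OLD=15450815989/67108864 → NEW=255, ERR=-1661944331/67108864
(2,4): OLD=185334091891/1073741824 → NEW=255, ERR=-88470073229/1073741824
(3,0): OLD=444823447/4194304 → NEW=0, ERR=444823447/4194304
(3,1): OLD=5315830635/33554432 → NEW=255, ERR=-3240549525/33554432
(3,2): OLD=126443157481/1073741824 → NEW=0, ERR=126443157481/1073741824
(3,3): OLD=434918582665/2147483648 → NEW=255, ERR=-112689747575/2147483648
(3,4): OLD=4664200152541/34359738368 → NEW=255, ERR=-4097533131299/34359738368
Row 0: .#.##
Row 1: ..#.#
Row 2: .#.##
Row 3: .#.##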